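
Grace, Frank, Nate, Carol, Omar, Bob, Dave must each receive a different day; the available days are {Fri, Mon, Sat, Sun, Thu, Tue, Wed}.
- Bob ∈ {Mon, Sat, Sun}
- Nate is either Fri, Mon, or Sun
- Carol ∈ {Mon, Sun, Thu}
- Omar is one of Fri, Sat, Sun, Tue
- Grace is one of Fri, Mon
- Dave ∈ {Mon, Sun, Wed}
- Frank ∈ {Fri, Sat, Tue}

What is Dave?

Wed

The 7 variables together cover exactly {Fri, Mon, Sat, Sun, Thu, Tue, Wed} — 7 values for 7 variables — and Thu appears only in Carol's list, so Carol = Thu.
Among the 6 still-open variables, Wed fits only Dave (and all 6 values in {Fri, Mon, Sat, Sun, Tue, Wed} must be used), so Dave = Wed.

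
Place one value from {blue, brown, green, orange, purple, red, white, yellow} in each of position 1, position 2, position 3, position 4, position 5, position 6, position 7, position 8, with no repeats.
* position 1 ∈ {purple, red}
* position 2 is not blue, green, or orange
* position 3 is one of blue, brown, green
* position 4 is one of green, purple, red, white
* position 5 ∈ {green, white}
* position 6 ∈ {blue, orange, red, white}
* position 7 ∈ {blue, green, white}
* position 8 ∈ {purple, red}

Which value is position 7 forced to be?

blue

Among the 8 variables, orange fits only position 6 (and all 8 values in {blue, brown, green, orange, purple, red, white, yellow} must be used), so position 6 = orange.
The 7 still-open variables together cover exactly {blue, brown, green, purple, red, white, yellow} — 7 values for 7 variables — and yellow appears only in position 2's list, so position 2 = yellow.
The 6 still-open variables draw from only 6 values {blue, brown, green, purple, red, white}, so each is used; only position 3 can be brown, hence position 3 = brown.
The 5 still-open variables together cover exactly {blue, green, purple, red, white} — 5 values for 5 variables — and blue appears only in position 7's list, so position 7 = blue.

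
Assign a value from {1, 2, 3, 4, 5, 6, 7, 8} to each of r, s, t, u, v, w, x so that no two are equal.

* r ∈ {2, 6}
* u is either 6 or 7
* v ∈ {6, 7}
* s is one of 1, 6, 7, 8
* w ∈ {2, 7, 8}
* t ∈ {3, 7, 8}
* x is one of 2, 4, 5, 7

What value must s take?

The 2 variables u and v are confined to {6, 7}, which locks those values in; drop them from r, s, t, w, x.
r must be 2 (only option left). Strike 2 from w, x.
w has just one choice, so w = 8. Strike 8 from s, t.
So s = 1.

1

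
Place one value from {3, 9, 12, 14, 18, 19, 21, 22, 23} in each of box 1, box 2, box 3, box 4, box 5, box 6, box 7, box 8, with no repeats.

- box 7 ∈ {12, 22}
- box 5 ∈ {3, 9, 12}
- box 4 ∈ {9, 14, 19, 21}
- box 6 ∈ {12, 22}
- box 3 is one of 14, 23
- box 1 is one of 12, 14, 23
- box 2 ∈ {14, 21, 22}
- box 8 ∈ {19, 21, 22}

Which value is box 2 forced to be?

The 8 variables together cover exactly {3, 9, 12, 14, 19, 21, 22, 23} — 8 values for 8 variables — and 3 appears only in box 5's list, so box 5 = 3.
Among the 7 still-open variables, 9 fits only box 4 (and all 7 values in {9, 12, 14, 19, 21, 22, 23} must be used), so box 4 = 9.
Among the 6 still-open variables, 19 fits only box 8 (and all 6 values in {12, 14, 19, 21, 22, 23} must be used), so box 8 = 19.
Among the 5 still-open variables, 21 fits only box 2 (and all 5 values in {12, 14, 21, 22, 23} must be used), so box 2 = 21.

21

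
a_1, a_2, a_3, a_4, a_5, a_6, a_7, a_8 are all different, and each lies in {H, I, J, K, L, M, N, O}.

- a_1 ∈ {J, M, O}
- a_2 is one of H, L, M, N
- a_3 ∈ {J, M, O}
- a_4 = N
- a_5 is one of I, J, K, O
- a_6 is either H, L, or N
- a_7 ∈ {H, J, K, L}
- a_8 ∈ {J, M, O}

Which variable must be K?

a_4 has just one choice, so a_4 = N. So a_2, a_6 can't be N.
The 7 still-open variables together cover exactly {H, I, J, K, L, M, O} — 7 values for 7 variables — and I appears only in a_5's list, so a_5 = I.
The 6 still-open variables draw from only 6 values {H, J, K, L, M, O}, so each is used; only a_7 can be K, hence a_7 = K.

a_7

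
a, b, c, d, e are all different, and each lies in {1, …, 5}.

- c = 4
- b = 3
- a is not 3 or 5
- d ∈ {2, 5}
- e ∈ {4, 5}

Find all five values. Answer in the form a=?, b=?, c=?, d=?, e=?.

a=1, b=3, c=4, d=2, e=5

b has just one choice, so b = 3.
c's domain is down to {4}, so c = 4. Eliminate 4 elsewhere: a, e.
That leaves e = 5. Remove 5 from d.
d must be 2 (only option left). So a can't be 2.
a has just one choice, so a = 1.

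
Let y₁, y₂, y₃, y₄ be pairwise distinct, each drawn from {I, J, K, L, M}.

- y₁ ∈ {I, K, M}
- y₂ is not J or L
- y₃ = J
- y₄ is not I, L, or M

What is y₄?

K

y₃ must be J (only option left). Eliminate J elsewhere: y₄.
So y₄ = K.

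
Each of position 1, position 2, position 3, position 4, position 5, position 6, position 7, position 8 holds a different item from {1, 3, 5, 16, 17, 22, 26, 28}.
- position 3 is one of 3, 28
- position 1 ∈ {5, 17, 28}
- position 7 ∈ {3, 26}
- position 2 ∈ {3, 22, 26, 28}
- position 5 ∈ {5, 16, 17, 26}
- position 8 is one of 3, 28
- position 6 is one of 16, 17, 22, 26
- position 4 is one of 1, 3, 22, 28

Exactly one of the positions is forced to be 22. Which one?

The 8 variables together cover exactly {1, 3, 5, 16, 17, 22, 26, 28} — 8 values for 8 variables — and 1 appears only in position 4's list, so position 4 = 1.
position 3 and position 8 between them cover only {3, 28} — a naked pair. Remove those values from position 1, position 2, position 7.
position 7's domain is down to {26}, so position 7 = 26. Eliminate 26 elsewhere: position 2, position 5, position 6.
So 22 goes to position 2.

position 2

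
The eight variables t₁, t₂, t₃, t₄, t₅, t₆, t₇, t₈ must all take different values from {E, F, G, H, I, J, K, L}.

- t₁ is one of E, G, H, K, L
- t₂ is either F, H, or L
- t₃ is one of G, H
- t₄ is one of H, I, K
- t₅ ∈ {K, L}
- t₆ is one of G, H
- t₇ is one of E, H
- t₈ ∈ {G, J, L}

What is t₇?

The 8 variables draw from only 8 values {E, F, G, H, I, J, K, L}, so each is used; only t₂ can be F, hence t₂ = F.
Among the 7 still-open variables, I fits only t₄ (and all 7 values in {E, G, H, I, J, K, L} must be used), so t₄ = I.
Among the 6 still-open variables, J fits only t₈ (and all 6 values in {E, G, H, J, K, L} must be used), so t₈ = J.
The 2 variables t₃ and t₆ are confined to {G, H}, which locks those values in; drop them from t₁, t₇.
So t₇ = E.

E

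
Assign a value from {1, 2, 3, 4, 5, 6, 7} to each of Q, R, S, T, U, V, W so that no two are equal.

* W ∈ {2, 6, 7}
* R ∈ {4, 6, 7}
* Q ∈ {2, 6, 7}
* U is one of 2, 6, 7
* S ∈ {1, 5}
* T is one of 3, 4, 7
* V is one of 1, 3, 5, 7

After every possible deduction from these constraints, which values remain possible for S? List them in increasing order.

The 3 variables Q, U, W are confined to {2, 6, 7}, which locks those values in; drop them from R, T, V.
R must be 4 (only option left). So T can't be 4.
T's domain is down to {3}, so T = 3. So V can't be 3.
No further eliminations apply; S can still be any of 1, 5.

1, 5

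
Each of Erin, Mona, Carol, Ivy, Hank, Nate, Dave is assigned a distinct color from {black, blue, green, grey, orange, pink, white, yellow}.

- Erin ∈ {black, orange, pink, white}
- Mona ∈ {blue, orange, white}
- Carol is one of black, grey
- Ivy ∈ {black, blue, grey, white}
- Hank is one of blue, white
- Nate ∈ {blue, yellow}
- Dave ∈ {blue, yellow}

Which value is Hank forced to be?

white

Among the 7 variables, pink fits only Erin (and all 7 values in {black, blue, grey, orange, pink, white, yellow} must be used), so Erin = pink.
The 6 still-open variables draw from only 6 values {black, blue, grey, orange, white, yellow}, so each is used; only Mona can be orange, hence Mona = orange.
Nate and Dave share exactly the 2 values {blue, yellow}; by pigeonhole those values go to them, so strike blue, yellow from Ivy, Hank.
So Hank = white.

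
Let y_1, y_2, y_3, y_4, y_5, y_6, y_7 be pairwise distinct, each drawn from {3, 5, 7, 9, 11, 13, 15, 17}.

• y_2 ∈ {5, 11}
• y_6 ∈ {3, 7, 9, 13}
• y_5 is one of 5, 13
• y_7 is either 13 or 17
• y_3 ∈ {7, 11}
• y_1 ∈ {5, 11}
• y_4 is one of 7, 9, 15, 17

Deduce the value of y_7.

The 2 variables y_1 and y_2 are confined to {5, 11}, which locks those values in; drop them from y_3, y_5.
y_3's domain is down to {7}, so y_3 = 7. Strike 7 from y_4, y_6.
That leaves y_5 = 13. Strike 13 from y_6, y_7.
So y_7 = 17.

17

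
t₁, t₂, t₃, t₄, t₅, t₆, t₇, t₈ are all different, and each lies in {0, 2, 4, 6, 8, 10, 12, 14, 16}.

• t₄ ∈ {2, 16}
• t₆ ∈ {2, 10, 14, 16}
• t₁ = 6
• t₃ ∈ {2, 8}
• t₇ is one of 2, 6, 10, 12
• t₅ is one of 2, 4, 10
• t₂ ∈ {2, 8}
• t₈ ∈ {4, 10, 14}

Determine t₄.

t₁ must be 6 (only option left). Strike 6 from t₇.
Among the 7 still-open variables, 12 fits only t₇ (and all 7 values in {2, 4, 8, 10, 12, 14, 16} must be used), so t₇ = 12.
The 2 variables t₂ and t₃ are confined to {2, 8}, which locks those values in; drop them from t₄, t₅, t₆.
So t₄ = 16.

16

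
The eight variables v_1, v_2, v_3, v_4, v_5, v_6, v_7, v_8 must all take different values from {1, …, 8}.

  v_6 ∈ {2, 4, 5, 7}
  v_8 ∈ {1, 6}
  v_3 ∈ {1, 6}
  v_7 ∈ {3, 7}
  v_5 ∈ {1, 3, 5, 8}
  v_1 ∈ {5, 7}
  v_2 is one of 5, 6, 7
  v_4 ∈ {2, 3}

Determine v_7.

The 8 variables draw from only 8 values {1, 2, 3, 4, 5, 6, 7, 8}, so each is used; only v_6 can be 4, hence v_6 = 4.
Among the 7 still-open variables, 2 fits only v_4 (and all 7 values in {1, 2, 3, 5, 6, 7, 8} must be used), so v_4 = 2.
The 6 still-open variables together cover exactly {1, 3, 5, 6, 7, 8} — 6 values for 6 variables — and 8 appears only in v_5's list, so v_5 = 8.
The 5 still-open variables together cover exactly {1, 3, 5, 6, 7} — 5 values for 5 variables — and 3 appears only in v_7's list, so v_7 = 3.

3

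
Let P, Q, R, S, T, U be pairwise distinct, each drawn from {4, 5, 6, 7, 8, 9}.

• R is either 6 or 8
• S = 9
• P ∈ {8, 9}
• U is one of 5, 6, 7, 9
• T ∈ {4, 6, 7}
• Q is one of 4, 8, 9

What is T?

S has just one choice, so S = 9. Eliminate 9 elsewhere: P, Q, U.
P has just one choice, so P = 8. Remove 8 from Q, R.
Q's domain is down to {4}, so Q = 4. Remove 4 from T.
R has just one choice, so R = 6. Eliminate 6 elsewhere: T, U.
So T = 7.

7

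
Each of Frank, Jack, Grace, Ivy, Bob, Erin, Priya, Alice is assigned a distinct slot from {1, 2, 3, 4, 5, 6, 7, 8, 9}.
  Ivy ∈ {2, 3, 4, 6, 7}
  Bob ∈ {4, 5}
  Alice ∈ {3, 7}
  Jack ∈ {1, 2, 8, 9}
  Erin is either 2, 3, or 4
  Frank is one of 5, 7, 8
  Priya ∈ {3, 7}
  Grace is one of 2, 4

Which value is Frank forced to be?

Priya and Alice between them cover only {3, 7} — a naked pair. Remove those values from Frank, Ivy, Erin.
The 2 variables Grace and Erin are confined to {2, 4}, which locks those values in; drop them from Jack, Ivy, Bob.
Ivy must be 6 (only option left).
Bob has just one choice, so Bob = 5. Strike 5 from Frank.
So Frank = 8.

8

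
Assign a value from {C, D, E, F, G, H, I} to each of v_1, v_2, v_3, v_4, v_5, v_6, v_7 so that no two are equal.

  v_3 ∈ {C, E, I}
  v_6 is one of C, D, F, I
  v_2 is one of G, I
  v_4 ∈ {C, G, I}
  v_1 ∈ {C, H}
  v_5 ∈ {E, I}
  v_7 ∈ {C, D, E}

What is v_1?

The 7 variables draw from only 7 values {C, D, E, F, G, H, I}, so each is used; only v_6 can be F, hence v_6 = F.
Among the 6 still-open variables, D fits only v_7 (and all 6 values in {C, D, E, G, H, I} must be used), so v_7 = D.
The 5 still-open variables draw from only 5 values {C, E, G, H, I}, so each is used; only v_1 can be H, hence v_1 = H.

H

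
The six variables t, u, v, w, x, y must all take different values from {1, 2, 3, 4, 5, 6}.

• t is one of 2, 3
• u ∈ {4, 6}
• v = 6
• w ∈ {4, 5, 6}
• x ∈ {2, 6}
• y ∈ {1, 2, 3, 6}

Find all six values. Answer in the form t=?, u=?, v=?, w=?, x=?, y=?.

t=3, u=4, v=6, w=5, x=2, y=1

v must be 6 (only option left). So u, w, x, y can't be 6.
x's domain is down to {2}, so x = 2. Strike 2 from t, y.
t has just one choice, so t = 3. So y can't be 3.
u must be 4 (only option left). Remove 4 from w.
w must be 5 (only option left).
That leaves y = 1.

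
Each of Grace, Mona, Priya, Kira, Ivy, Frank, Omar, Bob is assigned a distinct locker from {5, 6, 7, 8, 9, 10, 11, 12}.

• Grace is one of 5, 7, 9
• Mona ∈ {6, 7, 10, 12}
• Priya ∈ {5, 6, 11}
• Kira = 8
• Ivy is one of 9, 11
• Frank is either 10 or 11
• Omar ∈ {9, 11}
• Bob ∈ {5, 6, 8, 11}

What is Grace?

Kira has just one choice, so Kira = 8. So Bob can't be 8.
The 7 still-open variables draw from only 7 values {5, 6, 7, 9, 10, 11, 12}, so each is used; only Mona can be 12, hence Mona = 12.
The 6 still-open variables draw from only 6 values {5, 6, 7, 9, 10, 11}, so each is used; only Grace can be 7, hence Grace = 7.

7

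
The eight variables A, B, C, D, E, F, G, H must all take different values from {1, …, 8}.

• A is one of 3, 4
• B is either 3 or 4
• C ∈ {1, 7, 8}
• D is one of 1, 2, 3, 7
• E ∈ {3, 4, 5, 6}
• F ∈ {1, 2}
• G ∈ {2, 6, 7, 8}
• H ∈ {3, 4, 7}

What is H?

The 8 variables together cover exactly {1, 2, 3, 4, 5, 6, 7, 8} — 8 values for 8 variables — and 5 appears only in E's list, so E = 5.
The 7 still-open variables draw from only 7 values {1, 2, 3, 4, 6, 7, 8}, so each is used; only G can be 6, hence G = 6.
The 6 still-open variables draw from only 6 values {1, 2, 3, 4, 7, 8}, so each is used; only C can be 8, hence C = 8.
The 2 variables A and B are confined to {3, 4}, which locks those values in; drop them from D, H.
So H = 7.

7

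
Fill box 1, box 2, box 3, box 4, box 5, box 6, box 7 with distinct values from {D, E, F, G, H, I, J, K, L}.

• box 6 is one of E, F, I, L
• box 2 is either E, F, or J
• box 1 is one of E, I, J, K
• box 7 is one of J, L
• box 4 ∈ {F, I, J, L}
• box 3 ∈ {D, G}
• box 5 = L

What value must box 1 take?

K

box 5's domain is down to {L}, so box 5 = L. So box 4, box 6, box 7 can't be L.
That leaves box 7 = J. So box 1, box 2, box 4 can't be J.
The 3 variables box 2, box 4, box 6 are confined to {E, F, I}, which locks those values in; drop them from box 1.
So box 1 = K.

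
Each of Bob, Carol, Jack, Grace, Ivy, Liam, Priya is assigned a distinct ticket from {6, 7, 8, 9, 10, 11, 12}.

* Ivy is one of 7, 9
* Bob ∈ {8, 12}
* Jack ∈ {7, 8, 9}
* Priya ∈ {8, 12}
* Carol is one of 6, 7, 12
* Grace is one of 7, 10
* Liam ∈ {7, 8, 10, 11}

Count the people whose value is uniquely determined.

Among the 7 variables, 6 fits only Carol (and all 7 values in {6, 7, 8, 9, 10, 11, 12} must be used), so Carol = 6.
The 6 still-open variables draw from only 6 values {7, 8, 9, 10, 11, 12}, so each is used; only Liam can be 11, hence Liam = 11.
The 5 still-open variables together cover exactly {7, 8, 9, 10, 12} — 5 values for 5 variables — and 10 appears only in Grace's list, so Grace = 10.
Bob and Priya share exactly the 2 values {8, 12}; by pigeonhole those values go to them, so strike 8, 12 from Jack.
Determined: Carol=6, Grace=10, Liam=11. The other people each still have more than one consistent value. That makes 3.

3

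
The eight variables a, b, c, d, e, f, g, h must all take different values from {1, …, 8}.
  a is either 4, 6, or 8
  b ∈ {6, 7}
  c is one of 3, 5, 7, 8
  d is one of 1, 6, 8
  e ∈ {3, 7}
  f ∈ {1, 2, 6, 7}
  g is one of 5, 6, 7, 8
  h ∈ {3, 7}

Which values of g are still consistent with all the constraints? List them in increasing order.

The 8 variables together cover exactly {1, 2, 3, 4, 5, 6, 7, 8} — 8 values for 8 variables — and 2 appears only in f's list, so f = 2.
Among the 7 still-open variables, 1 fits only d (and all 7 values in {1, 3, 4, 5, 6, 7, 8} must be used), so d = 1.
The 6 still-open variables draw from only 6 values {3, 4, 5, 6, 7, 8}, so each is used; only a can be 4, hence a = 4.
The 2 variables e and h are confined to {3, 7}, which locks those values in; drop them from b, c, g.
b has just one choice, so b = 6. Eliminate 6 elsewhere: g.
No further eliminations apply; g can still be any of 5, 8.

5, 8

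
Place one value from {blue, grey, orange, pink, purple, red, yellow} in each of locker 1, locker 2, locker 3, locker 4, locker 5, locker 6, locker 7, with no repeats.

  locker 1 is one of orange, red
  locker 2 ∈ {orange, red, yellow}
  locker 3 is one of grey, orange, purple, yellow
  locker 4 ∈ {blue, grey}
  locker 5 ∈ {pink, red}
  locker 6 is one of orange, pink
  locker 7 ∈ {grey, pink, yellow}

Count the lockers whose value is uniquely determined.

The 7 variables together cover exactly {blue, grey, orange, pink, purple, red, yellow} — 7 values for 7 variables — and blue appears only in locker 4's list, so locker 4 = blue.
Among the 6 still-open variables, purple fits only locker 3 (and all 6 values in {grey, orange, pink, purple, red, yellow} must be used), so locker 3 = purple.
The 5 still-open variables together cover exactly {grey, orange, pink, red, yellow} — 5 values for 5 variables — and grey appears only in locker 7's list, so locker 7 = grey.
The 4 still-open variables draw from only 4 values {orange, pink, red, yellow}, so each is used; only locker 2 can be yellow, hence locker 2 = yellow.
Determined: locker 2=yellow, locker 3=purple, locker 4=blue, locker 7=grey. The other lockers each still have more than one consistent value. That makes 4.

4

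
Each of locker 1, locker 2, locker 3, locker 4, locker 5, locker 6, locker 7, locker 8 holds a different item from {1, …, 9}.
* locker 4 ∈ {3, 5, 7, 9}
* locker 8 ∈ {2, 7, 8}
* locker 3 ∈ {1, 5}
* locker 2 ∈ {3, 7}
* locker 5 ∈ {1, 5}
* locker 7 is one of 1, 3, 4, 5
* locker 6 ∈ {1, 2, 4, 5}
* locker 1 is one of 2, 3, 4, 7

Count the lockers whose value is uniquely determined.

2

Among the 8 variables, 8 fits only locker 8 (and all 8 values in {1, 2, 3, 4, 5, 7, 8, 9} must be used), so locker 8 = 8.
The 7 still-open variables together cover exactly {1, 2, 3, 4, 5, 7, 9} — 7 values for 7 variables — and 9 appears only in locker 4's list, so locker 4 = 9.
The 2 variables locker 3 and locker 5 are confined to {1, 5}, which locks those values in; drop them from locker 6, locker 7.
Determined: locker 4=9, locker 8=8. The other lockers each still have more than one consistent value. That makes 2.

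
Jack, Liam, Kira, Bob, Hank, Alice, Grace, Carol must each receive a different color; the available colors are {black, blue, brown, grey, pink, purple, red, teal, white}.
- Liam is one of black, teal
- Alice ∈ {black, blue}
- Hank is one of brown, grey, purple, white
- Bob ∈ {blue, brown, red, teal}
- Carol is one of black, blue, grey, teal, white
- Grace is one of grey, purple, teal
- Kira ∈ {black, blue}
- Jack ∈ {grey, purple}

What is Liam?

The 8 variables draw from only 8 values {black, blue, brown, grey, purple, red, teal, white}, so each is used; only Bob can be red, hence Bob = red.
Among the 7 still-open variables, brown fits only Hank (and all 7 values in {black, blue, brown, grey, purple, teal, white} must be used), so Hank = brown.
The 6 still-open variables together cover exactly {black, blue, grey, purple, teal, white} — 6 values for 6 variables — and white appears only in Carol's list, so Carol = white.
Kira and Alice between them cover only {black, blue} — a naked pair. Remove those values from Liam.
So Liam = teal.

teal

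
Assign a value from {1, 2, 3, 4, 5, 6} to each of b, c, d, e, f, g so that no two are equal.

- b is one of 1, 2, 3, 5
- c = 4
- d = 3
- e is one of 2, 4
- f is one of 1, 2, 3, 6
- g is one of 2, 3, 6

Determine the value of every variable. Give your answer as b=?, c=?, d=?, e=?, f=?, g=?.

b=5, c=4, d=3, e=2, f=1, g=6

c's domain is down to {4}, so c = 4. Eliminate 4 elsewhere: e.
d has just one choice, so d = 3. Eliminate 3 elsewhere: b, f, g.
e has just one choice, so e = 2. Strike 2 from b, f, g.
g has just one choice, so g = 6. Eliminate 6 elsewhere: f.
f must be 1 (only option left). Eliminate 1 elsewhere: b.
b has just one choice, so b = 5.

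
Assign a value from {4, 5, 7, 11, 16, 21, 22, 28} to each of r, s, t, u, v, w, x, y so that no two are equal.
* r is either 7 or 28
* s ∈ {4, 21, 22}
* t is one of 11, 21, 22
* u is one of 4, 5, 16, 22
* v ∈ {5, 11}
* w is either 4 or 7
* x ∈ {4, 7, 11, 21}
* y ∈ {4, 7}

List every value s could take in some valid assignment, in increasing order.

The 8 variables draw from only 8 values {4, 5, 7, 11, 16, 21, 22, 28}, so each is used; only u can be 16, hence u = 16.
The 7 still-open variables together cover exactly {4, 5, 7, 11, 21, 22, 28} — 7 values for 7 variables — and 5 appears only in v's list, so v = 5.
Among the 6 still-open variables, 28 fits only r (and all 6 values in {4, 7, 11, 21, 22, 28} must be used), so r = 28.
w and y share exactly the 2 values {4, 7}; by pigeonhole those values go to them, so strike 4, 7 from s, x.
No further eliminations apply; s can still be any of 21, 22.

21, 22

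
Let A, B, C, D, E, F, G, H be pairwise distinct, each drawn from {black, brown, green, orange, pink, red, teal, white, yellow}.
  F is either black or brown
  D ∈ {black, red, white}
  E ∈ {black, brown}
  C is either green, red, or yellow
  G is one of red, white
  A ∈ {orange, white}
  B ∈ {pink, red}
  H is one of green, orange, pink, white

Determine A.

orange

Among the 8 variables, yellow fits only C (and all 8 values in {black, brown, green, orange, pink, red, white, yellow} must be used), so C = yellow.
Among the 7 still-open variables, green fits only H (and all 7 values in {black, brown, green, orange, pink, red, white} must be used), so H = green.
Among the 6 still-open variables, orange fits only A (and all 6 values in {black, brown, orange, pink, red, white} must be used), so A = orange.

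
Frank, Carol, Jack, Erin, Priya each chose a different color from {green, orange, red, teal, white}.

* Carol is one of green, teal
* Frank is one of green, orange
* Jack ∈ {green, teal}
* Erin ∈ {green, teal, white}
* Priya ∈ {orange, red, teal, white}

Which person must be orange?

The 5 variables together cover exactly {green, orange, red, teal, white} — 5 values for 5 variables — and red appears only in Priya's list, so Priya = red.
The 4 still-open variables together cover exactly {green, orange, teal, white} — 4 values for 4 variables — and orange appears only in Frank's list, so Frank = orange.

Frank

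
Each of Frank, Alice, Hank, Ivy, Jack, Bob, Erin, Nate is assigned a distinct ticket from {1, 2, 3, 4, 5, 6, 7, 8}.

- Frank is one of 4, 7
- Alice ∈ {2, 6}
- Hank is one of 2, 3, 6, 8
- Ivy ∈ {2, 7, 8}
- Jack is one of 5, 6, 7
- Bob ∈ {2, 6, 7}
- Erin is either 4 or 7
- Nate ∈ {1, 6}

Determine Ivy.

8

The 8 variables together cover exactly {1, 2, 3, 4, 5, 6, 7, 8} — 8 values for 8 variables — and 1 appears only in Nate's list, so Nate = 1.
The 7 still-open variables together cover exactly {2, 3, 4, 5, 6, 7, 8} — 7 values for 7 variables — and 3 appears only in Hank's list, so Hank = 3.
Among the 6 still-open variables, 5 fits only Jack (and all 6 values in {2, 4, 5, 6, 7, 8} must be used), so Jack = 5.
The 5 still-open variables together cover exactly {2, 4, 6, 7, 8} — 5 values for 5 variables — and 8 appears only in Ivy's list, so Ivy = 8.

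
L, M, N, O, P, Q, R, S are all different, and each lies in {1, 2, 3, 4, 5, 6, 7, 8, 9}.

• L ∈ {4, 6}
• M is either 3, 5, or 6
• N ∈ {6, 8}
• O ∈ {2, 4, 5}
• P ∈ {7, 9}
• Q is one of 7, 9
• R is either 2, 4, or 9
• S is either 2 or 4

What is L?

Among the 8 variables, 3 fits only M (and all 8 values in {2, 3, 4, 5, 6, 7, 8, 9} must be used), so M = 3.
Among the 7 still-open variables, 5 fits only O (and all 7 values in {2, 4, 5, 6, 7, 8, 9} must be used), so O = 5.
The 6 still-open variables together cover exactly {2, 4, 6, 7, 8, 9} — 6 values for 6 variables — and 8 appears only in N's list, so N = 8.
Among the 5 still-open variables, 6 fits only L (and all 5 values in {2, 4, 6, 7, 9} must be used), so L = 6.

6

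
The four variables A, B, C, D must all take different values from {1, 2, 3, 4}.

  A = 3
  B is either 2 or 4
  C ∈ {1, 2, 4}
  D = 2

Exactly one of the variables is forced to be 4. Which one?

B

A must be 3 (only option left).
D has just one choice, so D = 2. Strike 2 from B, C.
So 4 goes to B.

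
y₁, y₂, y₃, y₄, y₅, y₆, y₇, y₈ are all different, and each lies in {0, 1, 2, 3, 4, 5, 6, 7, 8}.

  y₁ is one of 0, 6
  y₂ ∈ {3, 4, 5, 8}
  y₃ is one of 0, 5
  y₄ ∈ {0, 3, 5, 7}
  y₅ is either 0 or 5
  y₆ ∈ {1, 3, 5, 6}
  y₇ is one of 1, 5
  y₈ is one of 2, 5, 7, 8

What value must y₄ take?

y₃ and y₅ share exactly the 2 values {0, 5}; by pigeonhole those values go to them, so strike 0, 5 from y₁, y₂, y₄, y₆, y₇, y₈.
y₁'s domain is down to {6}, so y₁ = 6. Eliminate 6 elsewhere: y₆.
y₇'s domain is down to {1}, so y₇ = 1. Remove 1 from y₆.
That leaves y₆ = 3. So y₂, y₄ can't be 3.
So y₄ = 7.

7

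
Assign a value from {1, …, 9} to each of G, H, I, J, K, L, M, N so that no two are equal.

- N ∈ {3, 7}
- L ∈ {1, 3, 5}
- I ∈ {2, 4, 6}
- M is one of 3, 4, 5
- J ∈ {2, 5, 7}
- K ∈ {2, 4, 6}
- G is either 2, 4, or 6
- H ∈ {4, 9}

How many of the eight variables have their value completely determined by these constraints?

Among the 8 variables, 1 fits only L (and all 8 values in {1, 2, 3, 4, 5, 6, 7, 9} must be used), so L = 1.
The 7 still-open variables draw from only 7 values {2, 3, 4, 5, 6, 7, 9}, so each is used; only H can be 9, hence H = 9.
G, I, K share exactly the 3 values {2, 4, 6}; by pigeonhole those values go to them, so strike 2, 4, 6 from J, M.
Determined: H=9, L=1. The other variables each still have more than one consistent value. That makes 2.

2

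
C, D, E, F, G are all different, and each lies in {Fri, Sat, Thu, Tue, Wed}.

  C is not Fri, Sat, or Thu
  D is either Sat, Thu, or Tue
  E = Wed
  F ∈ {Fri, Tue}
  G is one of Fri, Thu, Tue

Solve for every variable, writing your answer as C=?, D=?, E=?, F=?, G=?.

E has just one choice, so E = Wed. Remove Wed from C.
C has just one choice, so C = Tue. Strike Tue from D, F, G.
F has just one choice, so F = Fri. So G can't be Fri.
G has just one choice, so G = Thu. So D can't be Thu.
That leaves D = Sat.

C=Tue, D=Sat, E=Wed, F=Fri, G=Thu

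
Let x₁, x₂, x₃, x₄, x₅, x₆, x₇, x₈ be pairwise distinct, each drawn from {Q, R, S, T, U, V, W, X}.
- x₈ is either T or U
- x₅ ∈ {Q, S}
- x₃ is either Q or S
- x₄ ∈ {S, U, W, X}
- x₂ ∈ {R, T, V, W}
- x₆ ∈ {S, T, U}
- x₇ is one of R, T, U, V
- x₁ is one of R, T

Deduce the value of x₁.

The 8 variables together cover exactly {Q, R, S, T, U, V, W, X} — 8 values for 8 variables — and X appears only in x₄'s list, so x₄ = X.
The 7 still-open variables together cover exactly {Q, R, S, T, U, V, W} — 7 values for 7 variables — and W appears only in x₂'s list, so x₂ = W.
The 6 still-open variables draw from only 6 values {Q, R, S, T, U, V}, so each is used; only x₇ can be V, hence x₇ = V.
The 5 still-open variables together cover exactly {Q, R, S, T, U} — 5 values for 5 variables — and R appears only in x₁'s list, so x₁ = R.

R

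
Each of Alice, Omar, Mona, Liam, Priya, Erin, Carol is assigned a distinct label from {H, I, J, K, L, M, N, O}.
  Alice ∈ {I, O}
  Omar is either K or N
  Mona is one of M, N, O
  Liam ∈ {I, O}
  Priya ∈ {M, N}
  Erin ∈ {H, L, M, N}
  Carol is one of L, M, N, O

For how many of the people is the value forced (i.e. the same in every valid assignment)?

3

The 7 variables together cover exactly {H, I, K, L, M, N, O} — 7 values for 7 variables — and H appears only in Erin's list, so Erin = H.
The 6 still-open variables draw from only 6 values {I, K, L, M, N, O}, so each is used; only Omar can be K, hence Omar = K.
The 5 still-open variables together cover exactly {I, L, M, N, O} — 5 values for 5 variables — and L appears only in Carol's list, so Carol = L.
The 2 variables Alice and Liam are confined to {I, O}, which locks those values in; drop them from Mona.
Determined: Omar=K, Erin=H, Carol=L. The other people each still have more than one consistent value. That makes 3.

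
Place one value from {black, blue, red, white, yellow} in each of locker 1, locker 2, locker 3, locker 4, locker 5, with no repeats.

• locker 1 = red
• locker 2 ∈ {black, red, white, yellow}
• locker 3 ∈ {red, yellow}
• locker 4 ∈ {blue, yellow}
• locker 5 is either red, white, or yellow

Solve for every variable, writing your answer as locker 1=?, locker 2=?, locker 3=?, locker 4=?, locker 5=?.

locker 1 must be red (only option left). Remove red from locker 2, locker 3, locker 5.
locker 3's domain is down to {yellow}, so locker 3 = yellow. Eliminate yellow elsewhere: locker 2, locker 4, locker 5.
locker 4's domain is down to {blue}, so locker 4 = blue.
locker 5's domain is down to {white}, so locker 5 = white. Strike white from locker 2.
That leaves locker 2 = black.

locker 1=red, locker 2=black, locker 3=yellow, locker 4=blue, locker 5=white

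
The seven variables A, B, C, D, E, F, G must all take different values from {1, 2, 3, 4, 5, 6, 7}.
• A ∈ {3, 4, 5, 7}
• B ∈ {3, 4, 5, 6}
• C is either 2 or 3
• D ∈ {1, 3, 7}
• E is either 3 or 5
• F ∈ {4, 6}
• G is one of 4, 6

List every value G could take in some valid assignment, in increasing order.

Among the 7 variables, 1 fits only D (and all 7 values in {1, 2, 3, 4, 5, 6, 7} must be used), so D = 1.
Among the 6 still-open variables, 2 fits only C (and all 6 values in {2, 3, 4, 5, 6, 7} must be used), so C = 2.
Among the 5 still-open variables, 7 fits only A (and all 5 values in {3, 4, 5, 6, 7} must be used), so A = 7.
The 2 variables F and G are confined to {4, 6}, which locks those values in; drop them from B.
No further eliminations apply; G can still be any of 4, 6.

4, 6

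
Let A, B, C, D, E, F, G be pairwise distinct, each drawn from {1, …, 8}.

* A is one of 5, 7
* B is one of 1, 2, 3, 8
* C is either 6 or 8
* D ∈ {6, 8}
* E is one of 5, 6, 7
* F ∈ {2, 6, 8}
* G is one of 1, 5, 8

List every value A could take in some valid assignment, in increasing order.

5, 7

The 7 variables draw from only 7 values {1, 2, 3, 5, 6, 7, 8}, so each is used; only B can be 3, hence B = 3.
The 6 still-open variables draw from only 6 values {1, 2, 5, 6, 7, 8}, so each is used; only G can be 1, hence G = 1.
The 5 still-open variables together cover exactly {2, 5, 6, 7, 8} — 5 values for 5 variables — and 2 appears only in F's list, so F = 2.
C and D between them cover only {6, 8} — a naked pair. Remove those values from E.
No further eliminations apply; A can still be any of 5, 7.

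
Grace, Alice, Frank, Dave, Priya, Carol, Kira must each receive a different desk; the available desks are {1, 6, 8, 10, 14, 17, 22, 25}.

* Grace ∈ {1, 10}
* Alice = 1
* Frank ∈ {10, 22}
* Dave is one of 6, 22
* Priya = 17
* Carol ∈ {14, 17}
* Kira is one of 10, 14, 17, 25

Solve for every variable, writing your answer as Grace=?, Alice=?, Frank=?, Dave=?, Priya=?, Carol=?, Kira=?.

Alice must be 1 (only option left). Remove 1 from Grace.
Priya's domain is down to {17}, so Priya = 17. Eliminate 17 elsewhere: Carol, Kira.
Carol has just one choice, so Carol = 14. Remove 14 from Kira.
That leaves Grace = 10. So Frank, Kira can't be 10.
That leaves Frank = 22. Remove 22 from Dave.
That leaves Dave = 6.
Kira's domain is down to {25}, so Kira = 25.

Grace=10, Alice=1, Frank=22, Dave=6, Priya=17, Carol=14, Kira=25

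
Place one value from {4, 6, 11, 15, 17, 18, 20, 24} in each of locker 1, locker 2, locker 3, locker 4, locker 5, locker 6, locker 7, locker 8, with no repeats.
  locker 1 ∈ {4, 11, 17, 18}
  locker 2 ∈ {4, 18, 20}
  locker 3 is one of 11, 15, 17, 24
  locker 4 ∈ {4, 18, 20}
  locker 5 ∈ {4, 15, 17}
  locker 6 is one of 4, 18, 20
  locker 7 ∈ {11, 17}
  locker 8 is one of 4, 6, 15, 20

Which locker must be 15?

locker 5

The 8 variables together cover exactly {4, 6, 11, 15, 17, 18, 20, 24} — 8 values for 8 variables — and 6 appears only in locker 8's list, so locker 8 = 6.
The 7 still-open variables draw from only 7 values {4, 11, 15, 17, 18, 20, 24}, so each is used; only locker 3 can be 24, hence locker 3 = 24.
The 6 still-open variables draw from only 6 values {4, 11, 15, 17, 18, 20}, so each is used; only locker 5 can be 15, hence locker 5 = 15.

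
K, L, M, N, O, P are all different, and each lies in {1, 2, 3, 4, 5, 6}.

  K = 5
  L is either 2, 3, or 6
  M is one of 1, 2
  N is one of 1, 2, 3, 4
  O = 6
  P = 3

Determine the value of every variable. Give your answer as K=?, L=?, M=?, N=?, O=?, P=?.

K must be 5 (only option left).
O's domain is down to {6}, so O = 6. Remove 6 from L.
P must be 3 (only option left). Eliminate 3 elsewhere: L, N.
L must be 2 (only option left). Eliminate 2 elsewhere: M, N.
M must be 1 (only option left). Remove 1 from N.
N's domain is down to {4}, so N = 4.

K=5, L=2, M=1, N=4, O=6, P=3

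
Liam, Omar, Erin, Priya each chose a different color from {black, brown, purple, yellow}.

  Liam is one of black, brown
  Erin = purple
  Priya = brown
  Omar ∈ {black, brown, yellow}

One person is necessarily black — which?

Liam

Erin's domain is down to {purple}, so Erin = purple.
Priya has just one choice, so Priya = brown. So Liam, Omar can't be brown.
So black goes to Liam.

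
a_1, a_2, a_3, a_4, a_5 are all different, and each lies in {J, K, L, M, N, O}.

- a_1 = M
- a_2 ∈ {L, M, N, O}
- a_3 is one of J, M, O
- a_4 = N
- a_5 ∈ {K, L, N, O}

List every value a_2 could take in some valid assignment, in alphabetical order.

a_1's domain is down to {M}, so a_1 = M. Strike M from a_2, a_3.
That leaves a_4 = N. Eliminate N elsewhere: a_2, a_5.
No further eliminations apply; a_2 can still be any of L, O.

L, O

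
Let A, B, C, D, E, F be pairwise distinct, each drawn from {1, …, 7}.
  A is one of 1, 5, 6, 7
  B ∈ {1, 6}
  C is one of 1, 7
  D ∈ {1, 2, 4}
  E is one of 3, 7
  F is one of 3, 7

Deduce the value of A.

The 2 variables E and F are confined to {3, 7}, which locks those values in; drop them from A, C.
C's domain is down to {1}, so C = 1. Strike 1 from A, B, D.
That leaves B = 6. Eliminate 6 elsewhere: A.
So A = 5.

5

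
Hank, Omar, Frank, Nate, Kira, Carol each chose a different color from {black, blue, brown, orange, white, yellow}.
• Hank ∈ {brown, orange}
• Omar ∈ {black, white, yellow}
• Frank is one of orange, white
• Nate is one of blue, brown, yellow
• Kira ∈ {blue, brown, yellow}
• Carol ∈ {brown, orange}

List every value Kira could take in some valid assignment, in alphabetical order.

The 6 variables together cover exactly {black, blue, brown, orange, white, yellow} — 6 values for 6 variables — and black appears only in Omar's list, so Omar = black.
The 5 still-open variables draw from only 5 values {blue, brown, orange, white, yellow}, so each is used; only Frank can be white, hence Frank = white.
Hank and Carol between them cover only {brown, orange} — a naked pair. Remove those values from Nate, Kira.
No further eliminations apply; Kira can still be any of blue, yellow.

blue, yellow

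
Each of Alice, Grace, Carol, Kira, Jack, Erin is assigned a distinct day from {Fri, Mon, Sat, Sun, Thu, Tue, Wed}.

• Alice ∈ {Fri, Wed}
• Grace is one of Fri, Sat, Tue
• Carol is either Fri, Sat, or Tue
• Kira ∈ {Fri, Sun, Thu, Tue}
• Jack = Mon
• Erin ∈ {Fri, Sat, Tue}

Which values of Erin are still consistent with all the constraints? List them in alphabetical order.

Jack's domain is down to {Mon}, so Jack = Mon.
Grace, Carol, Erin between them cover only {Fri, Sat, Tue} — a naked triple. Remove those values from Alice, Kira.
Alice has just one choice, so Alice = Wed.
No further eliminations apply; Erin can still be any of Fri, Sat, Tue.

Fri, Sat, Tue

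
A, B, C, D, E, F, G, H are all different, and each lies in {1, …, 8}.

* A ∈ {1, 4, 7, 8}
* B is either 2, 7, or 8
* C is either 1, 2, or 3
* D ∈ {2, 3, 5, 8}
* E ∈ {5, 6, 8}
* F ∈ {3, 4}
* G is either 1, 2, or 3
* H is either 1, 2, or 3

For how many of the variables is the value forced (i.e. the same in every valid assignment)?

Among the 8 variables, 6 fits only E (and all 8 values in {1, 2, 3, 4, 5, 6, 7, 8} must be used), so E = 6.
Among the 7 still-open variables, 5 fits only D (and all 7 values in {1, 2, 3, 4, 5, 7, 8} must be used), so D = 5.
The 3 variables C, G, H are confined to {1, 2, 3}, which locks those values in; drop them from A, B, F.
F's domain is down to {4}, so F = 4. Strike 4 from A.
Determined: D=5, E=6, F=4. The other variables each still have more than one consistent value. That makes 3.

3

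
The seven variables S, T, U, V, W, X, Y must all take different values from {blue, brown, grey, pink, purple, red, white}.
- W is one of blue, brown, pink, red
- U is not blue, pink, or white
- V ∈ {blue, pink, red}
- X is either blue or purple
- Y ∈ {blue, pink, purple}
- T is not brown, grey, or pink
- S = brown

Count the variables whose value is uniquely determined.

S has just one choice, so S = brown. Eliminate brown elsewhere: U, W.
The 6 still-open variables together cover exactly {blue, grey, pink, purple, red, white} — 6 values for 6 variables — and grey appears only in U's list, so U = grey.
The 5 still-open variables draw from only 5 values {blue, pink, purple, red, white}, so each is used; only T can be white, hence T = white.
Determined: S=brown, T=white, U=grey. The other variables each still have more than one consistent value. That makes 3.

3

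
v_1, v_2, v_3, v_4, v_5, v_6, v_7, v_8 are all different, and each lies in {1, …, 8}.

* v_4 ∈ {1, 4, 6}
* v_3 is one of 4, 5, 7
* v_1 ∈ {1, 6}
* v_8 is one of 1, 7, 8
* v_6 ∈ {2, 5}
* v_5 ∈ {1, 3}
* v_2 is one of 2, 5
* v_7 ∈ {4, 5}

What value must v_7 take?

4

Among the 8 variables, 3 fits only v_5 (and all 8 values in {1, 2, 3, 4, 5, 6, 7, 8} must be used), so v_5 = 3.
Among the 7 still-open variables, 8 fits only v_8 (and all 7 values in {1, 2, 4, 5, 6, 7, 8} must be used), so v_8 = 8.
The 6 still-open variables draw from only 6 values {1, 2, 4, 5, 6, 7}, so each is used; only v_3 can be 7, hence v_3 = 7.
v_2 and v_6 between them cover only {2, 5} — a naked pair. Remove those values from v_7.
So v_7 = 4.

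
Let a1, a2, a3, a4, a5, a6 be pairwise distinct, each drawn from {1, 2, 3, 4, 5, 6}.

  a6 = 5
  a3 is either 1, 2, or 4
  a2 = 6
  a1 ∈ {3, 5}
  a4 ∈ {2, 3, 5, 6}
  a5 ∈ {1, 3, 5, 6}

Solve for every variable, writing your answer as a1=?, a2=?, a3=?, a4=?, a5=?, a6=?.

a2 has just one choice, so a2 = 6. Remove 6 from a4, a5.
a6 must be 5 (only option left). Remove 5 from a1, a4, a5.
a1 must be 3 (only option left). So a4, a5 can't be 3.
That leaves a4 = 2. So a3 can't be 2.
a5's domain is down to {1}, so a5 = 1. Eliminate 1 elsewhere: a3.
a3 has just one choice, so a3 = 4.

a1=3, a2=6, a3=4, a4=2, a5=1, a6=5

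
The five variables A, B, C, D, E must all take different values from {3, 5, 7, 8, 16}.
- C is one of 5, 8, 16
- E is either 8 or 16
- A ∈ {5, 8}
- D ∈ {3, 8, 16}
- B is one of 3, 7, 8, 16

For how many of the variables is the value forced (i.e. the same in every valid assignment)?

2

The 5 variables together cover exactly {3, 5, 7, 8, 16} — 5 values for 5 variables — and 7 appears only in B's list, so B = 7.
The 4 still-open variables draw from only 4 values {3, 5, 8, 16}, so each is used; only D can be 3, hence D = 3.
Determined: B=7, D=3. The other variables each still have more than one consistent value. That makes 2.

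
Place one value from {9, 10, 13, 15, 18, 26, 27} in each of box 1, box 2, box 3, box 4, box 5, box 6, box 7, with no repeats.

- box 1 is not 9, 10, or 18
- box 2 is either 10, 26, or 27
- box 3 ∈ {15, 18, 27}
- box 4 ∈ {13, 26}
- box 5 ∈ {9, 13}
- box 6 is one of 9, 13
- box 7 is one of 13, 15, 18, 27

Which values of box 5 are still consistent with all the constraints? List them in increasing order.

Among the 7 variables, 10 fits only box 2 (and all 7 values in {9, 10, 13, 15, 18, 26, 27} must be used), so box 2 = 10.
box 5 and box 6 between them cover only {9, 13} — a naked pair. Remove those values from box 1, box 4, box 7.
box 4's domain is down to {26}, so box 4 = 26. Eliminate 26 elsewhere: box 1.
No further eliminations apply; box 5 can still be any of 9, 13.

9, 13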